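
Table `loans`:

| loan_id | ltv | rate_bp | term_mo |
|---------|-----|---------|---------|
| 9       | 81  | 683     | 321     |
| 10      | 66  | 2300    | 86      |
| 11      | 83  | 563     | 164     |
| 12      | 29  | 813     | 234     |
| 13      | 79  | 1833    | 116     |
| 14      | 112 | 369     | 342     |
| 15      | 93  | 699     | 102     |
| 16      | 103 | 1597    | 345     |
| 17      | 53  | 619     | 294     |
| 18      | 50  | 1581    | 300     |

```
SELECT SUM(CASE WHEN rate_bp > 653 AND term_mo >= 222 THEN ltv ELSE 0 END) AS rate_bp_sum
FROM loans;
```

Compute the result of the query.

loan_id=9: ✓ → 81
loan_id=10: ✗
loan_id=11: ✗
loan_id=12: ✓ → 29
loan_id=13: ✗
loan_id=14: ✗
loan_id=15: ✗
loan_id=16: ✓ → 103
loan_id=17: ✗
loan_id=18: ✓ → 50
rate_bp_sum = 81 + 29 + 103 + 50 = 263

263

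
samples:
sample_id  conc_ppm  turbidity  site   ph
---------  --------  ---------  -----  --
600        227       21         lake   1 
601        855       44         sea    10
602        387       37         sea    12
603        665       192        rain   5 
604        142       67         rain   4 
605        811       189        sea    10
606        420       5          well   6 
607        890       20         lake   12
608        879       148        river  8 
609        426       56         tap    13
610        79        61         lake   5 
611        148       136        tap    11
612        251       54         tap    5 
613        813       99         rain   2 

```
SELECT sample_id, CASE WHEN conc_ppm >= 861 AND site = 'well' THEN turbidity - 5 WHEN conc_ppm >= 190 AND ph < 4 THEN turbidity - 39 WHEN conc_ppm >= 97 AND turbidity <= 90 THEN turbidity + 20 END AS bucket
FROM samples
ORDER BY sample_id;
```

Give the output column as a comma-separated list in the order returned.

-18, 64, 57, NULL, 87, NULL, 25, 40, NULL, 76, NULL, NULL, 74, 60

sample_id=600: conc_ppm >= 190 AND ph < 4 → -18
sample_id=601: conc_ppm >= 97 AND turbidity <= 90 → 64
sample_id=602: conc_ppm >= 97 AND turbidity <= 90 → 57
sample_id=603: (no match → NULL) → NULL
sample_id=604: conc_ppm >= 97 AND turbidity <= 90 → 87
sample_id=605: (no match → NULL) → NULL
sample_id=606: conc_ppm >= 97 AND turbidity <= 90 → 25
sample_id=607: conc_ppm >= 97 AND turbidity <= 90 → 40
sample_id=608: (no match → NULL) → NULL
sample_id=609: conc_ppm >= 97 AND turbidity <= 90 → 76
sample_id=610: (no match → NULL) → NULL
sample_id=611: (no match → NULL) → NULL
sample_id=612: conc_ppm >= 97 AND turbidity <= 90 → 74
sample_id=613: conc_ppm >= 190 AND ph < 4 → 60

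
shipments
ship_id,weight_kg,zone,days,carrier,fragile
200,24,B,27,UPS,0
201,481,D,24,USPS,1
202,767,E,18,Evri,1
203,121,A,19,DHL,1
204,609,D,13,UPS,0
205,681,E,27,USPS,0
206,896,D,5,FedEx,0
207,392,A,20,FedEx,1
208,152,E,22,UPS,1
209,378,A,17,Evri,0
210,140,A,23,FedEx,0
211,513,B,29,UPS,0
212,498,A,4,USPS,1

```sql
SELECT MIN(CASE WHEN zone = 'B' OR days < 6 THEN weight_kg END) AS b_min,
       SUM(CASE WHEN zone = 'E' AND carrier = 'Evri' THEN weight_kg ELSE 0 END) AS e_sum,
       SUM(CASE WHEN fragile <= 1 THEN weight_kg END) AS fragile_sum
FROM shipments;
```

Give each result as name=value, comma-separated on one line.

[b_min: zone = 'B' OR days < 6]
ship_id=200: ✓ → 24
ship_id=201: ✗
ship_id=202: ✗
ship_id=203: ✗
ship_id=204: ✗
ship_id=205: ✗
ship_id=206: ✓ → 896
ship_id=207: ✗
ship_id=208: ✗
ship_id=209: ✗
ship_id=210: ✗
ship_id=211: ✓ → 513
ship_id=212: ✓ → 498
b_min = MIN(24, 896, 513, 498) = 24
—
[e_sum: zone = 'E' AND carrier = 'Evri']
ship_id=200: ✗
ship_id=201: ✗
ship_id=202: ✓ → 767
ship_id=203: ✗
ship_id=204: ✗
ship_id=205: ✗
ship_id=206: ✗
ship_id=207: ✗
ship_id=208: ✗
ship_id=209: ✗
ship_id=210: ✗
ship_id=211: ✗
ship_id=212: ✗
e_sum = 767
—
[fragile_sum: fragile <= 1]
ship_id=200: ✓ → 24
ship_id=201: ✓ → 481
ship_id=202: ✓ → 767
ship_id=203: ✓ → 121
ship_id=204: ✓ → 609
ship_id=205: ✓ → 681
ship_id=206: ✓ → 896
ship_id=207: ✓ → 392
ship_id=208: ✓ → 152
ship_id=209: ✓ → 378
ship_id=210: ✓ → 140
ship_id=211: ✓ → 513
ship_id=212: ✓ → 498
fragile_sum = 24 + 481 + 767 + 121 + 609 + 681 + 896 + 392 + 152 + 378 + 140 + 513 + 498 = 5652

b_min=24, e_sum=767, fragile_sum=5652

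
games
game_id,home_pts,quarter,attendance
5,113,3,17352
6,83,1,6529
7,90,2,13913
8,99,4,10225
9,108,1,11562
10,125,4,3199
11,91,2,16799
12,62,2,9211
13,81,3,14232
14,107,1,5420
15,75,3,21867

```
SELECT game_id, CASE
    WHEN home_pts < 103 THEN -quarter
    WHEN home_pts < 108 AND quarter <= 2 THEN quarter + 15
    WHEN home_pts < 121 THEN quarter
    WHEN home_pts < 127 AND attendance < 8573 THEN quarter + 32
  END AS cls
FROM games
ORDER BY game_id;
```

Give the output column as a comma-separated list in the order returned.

3, -1, -2, -4, 1, 36, -2, -2, -3, 16, -3

game_id=5: home_pts < 121 → 3
game_id=6: home_pts < 103 → -1
game_id=7: home_pts < 103 → -2
game_id=8: home_pts < 103 → -4
game_id=9: home_pts < 121 → 1
game_id=10: home_pts < 127 AND attendance < 8573 → 36
game_id=11: home_pts < 103 → -2
game_id=12: home_pts < 103 → -2
game_id=13: home_pts < 103 → -3
game_id=14: home_pts < 108 AND quarter <= 2 → 16
game_id=15: home_pts < 103 → -3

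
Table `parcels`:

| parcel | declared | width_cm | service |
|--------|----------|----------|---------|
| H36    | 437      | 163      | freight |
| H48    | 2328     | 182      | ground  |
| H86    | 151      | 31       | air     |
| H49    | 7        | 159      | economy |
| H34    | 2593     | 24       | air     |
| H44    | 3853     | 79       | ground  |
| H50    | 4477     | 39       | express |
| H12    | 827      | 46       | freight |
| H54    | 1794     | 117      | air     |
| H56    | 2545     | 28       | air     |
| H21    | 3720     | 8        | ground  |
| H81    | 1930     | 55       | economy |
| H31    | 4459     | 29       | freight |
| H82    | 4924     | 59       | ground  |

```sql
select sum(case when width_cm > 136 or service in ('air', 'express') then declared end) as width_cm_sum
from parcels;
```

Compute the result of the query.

parcel=H36: ✓ → 437
parcel=H48: ✓ → 2328
parcel=H86: ✓ → 151
parcel=H49: ✓ → 7
parcel=H34: ✓ → 2593
parcel=H44: ✗
parcel=H50: ✓ → 4477
parcel=H12: ✗
parcel=H54: ✓ → 1794
parcel=H56: ✓ → 2545
parcel=H21: ✗
parcel=H81: ✗
parcel=H31: ✗
parcel=H82: ✗
width_cm_sum = 437 + 2328 + 151 + 7 + 2593 + 4477 + 1794 + 2545 = 14332

14332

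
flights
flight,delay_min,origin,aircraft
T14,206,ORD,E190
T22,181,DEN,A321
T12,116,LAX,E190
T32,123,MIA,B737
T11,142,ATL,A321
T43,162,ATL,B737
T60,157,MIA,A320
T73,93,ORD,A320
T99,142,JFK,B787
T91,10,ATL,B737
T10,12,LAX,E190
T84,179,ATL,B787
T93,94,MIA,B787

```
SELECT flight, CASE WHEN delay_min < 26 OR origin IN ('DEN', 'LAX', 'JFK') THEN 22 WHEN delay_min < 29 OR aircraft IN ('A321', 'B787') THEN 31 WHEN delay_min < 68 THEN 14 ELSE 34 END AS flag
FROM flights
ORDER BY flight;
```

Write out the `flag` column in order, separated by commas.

22, 31, 22, 34, 22, 34, 34, 34, 34, 31, 22, 31, 22

flight=T10: delay_min < 26 OR origin IN ('DEN', 'LAX', 'JFK') → 22
flight=T11: delay_min < 29 OR aircraft IN ('A321', 'B787') → 31
flight=T12: delay_min < 26 OR origin IN ('DEN', 'LAX', 'JFK') → 22
flight=T14: ELSE → 34
flight=T22: delay_min < 26 OR origin IN ('DEN', 'LAX', 'JFK') → 22
flight=T32: ELSE → 34
flight=T43: ELSE → 34
flight=T60: ELSE → 34
flight=T73: ELSE → 34
flight=T84: delay_min < 29 OR aircraft IN ('A321', 'B787') → 31
flight=T91: delay_min < 26 OR origin IN ('DEN', 'LAX', 'JFK') → 22
flight=T93: delay_min < 29 OR aircraft IN ('A321', 'B787') → 31
flight=T99: delay_min < 26 OR origin IN ('DEN', 'LAX', 'JFK') → 22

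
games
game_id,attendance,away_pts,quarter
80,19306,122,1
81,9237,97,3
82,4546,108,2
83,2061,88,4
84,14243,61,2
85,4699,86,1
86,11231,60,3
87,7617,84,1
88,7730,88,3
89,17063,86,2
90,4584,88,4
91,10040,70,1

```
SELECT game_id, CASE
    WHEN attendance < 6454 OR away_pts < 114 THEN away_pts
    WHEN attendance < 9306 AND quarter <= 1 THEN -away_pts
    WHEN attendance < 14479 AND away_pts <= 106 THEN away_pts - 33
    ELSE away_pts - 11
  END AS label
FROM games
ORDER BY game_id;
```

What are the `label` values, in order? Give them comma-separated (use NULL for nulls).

111, 97, 108, 88, 61, 86, 60, 84, 88, 86, 88, 70

game_id=80: ELSE → 111
game_id=81: attendance < 6454 OR away_pts < 114 → 97
game_id=82: attendance < 6454 OR away_pts < 114 → 108
game_id=83: attendance < 6454 OR away_pts < 114 → 88
game_id=84: attendance < 6454 OR away_pts < 114 → 61
game_id=85: attendance < 6454 OR away_pts < 114 → 86
game_id=86: attendance < 6454 OR away_pts < 114 → 60
game_id=87: attendance < 6454 OR away_pts < 114 → 84
game_id=88: attendance < 6454 OR away_pts < 114 → 88
game_id=89: attendance < 6454 OR away_pts < 114 → 86
game_id=90: attendance < 6454 OR away_pts < 114 → 88
game_id=91: attendance < 6454 OR away_pts < 114 → 70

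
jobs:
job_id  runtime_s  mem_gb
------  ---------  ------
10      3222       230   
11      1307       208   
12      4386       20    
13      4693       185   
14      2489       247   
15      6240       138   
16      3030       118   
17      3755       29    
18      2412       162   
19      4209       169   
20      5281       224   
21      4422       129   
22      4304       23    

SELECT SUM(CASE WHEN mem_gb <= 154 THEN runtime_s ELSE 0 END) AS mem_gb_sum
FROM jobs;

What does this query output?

job_id=10: ✗
job_id=11: ✗
job_id=12: ✓ → 4386
job_id=13: ✗
job_id=14: ✗
job_id=15: ✓ → 6240
job_id=16: ✓ → 3030
job_id=17: ✓ → 3755
job_id=18: ✗
job_id=19: ✗
job_id=20: ✗
job_id=21: ✓ → 4422
job_id=22: ✓ → 4304
mem_gb_sum = 4386 + 6240 + 3030 + 3755 + 4422 + 4304 = 26137

26137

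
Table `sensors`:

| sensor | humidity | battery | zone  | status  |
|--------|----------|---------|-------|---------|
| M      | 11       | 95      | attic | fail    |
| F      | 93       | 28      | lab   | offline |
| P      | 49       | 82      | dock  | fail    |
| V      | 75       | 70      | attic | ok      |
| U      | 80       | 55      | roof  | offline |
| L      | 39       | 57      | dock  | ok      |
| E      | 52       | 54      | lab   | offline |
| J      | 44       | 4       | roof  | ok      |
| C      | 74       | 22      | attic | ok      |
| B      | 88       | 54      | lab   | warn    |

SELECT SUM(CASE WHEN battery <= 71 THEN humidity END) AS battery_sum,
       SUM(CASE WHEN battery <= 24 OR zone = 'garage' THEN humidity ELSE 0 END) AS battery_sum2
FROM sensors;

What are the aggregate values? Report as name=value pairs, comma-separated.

[battery_sum: battery <= 71]
sensor=M: ✗
sensor=F: ✓ → 93
sensor=P: ✗
sensor=V: ✓ → 75
sensor=U: ✓ → 80
sensor=L: ✓ → 39
sensor=E: ✓ → 52
sensor=J: ✓ → 44
sensor=C: ✓ → 74
sensor=B: ✓ → 88
battery_sum = 93 + 75 + 80 + 39 + 52 + 44 + 74 + 88 = 545
—
[battery_sum2: battery <= 24 OR zone = 'garage']
sensor=M: ✗
sensor=F: ✗
sensor=P: ✗
sensor=V: ✗
sensor=U: ✗
sensor=L: ✗
sensor=E: ✗
sensor=J: ✓ → 44
sensor=C: ✓ → 74
sensor=B: ✗
battery_sum2 = 44 + 74 = 118

battery_sum=545, battery_sum2=118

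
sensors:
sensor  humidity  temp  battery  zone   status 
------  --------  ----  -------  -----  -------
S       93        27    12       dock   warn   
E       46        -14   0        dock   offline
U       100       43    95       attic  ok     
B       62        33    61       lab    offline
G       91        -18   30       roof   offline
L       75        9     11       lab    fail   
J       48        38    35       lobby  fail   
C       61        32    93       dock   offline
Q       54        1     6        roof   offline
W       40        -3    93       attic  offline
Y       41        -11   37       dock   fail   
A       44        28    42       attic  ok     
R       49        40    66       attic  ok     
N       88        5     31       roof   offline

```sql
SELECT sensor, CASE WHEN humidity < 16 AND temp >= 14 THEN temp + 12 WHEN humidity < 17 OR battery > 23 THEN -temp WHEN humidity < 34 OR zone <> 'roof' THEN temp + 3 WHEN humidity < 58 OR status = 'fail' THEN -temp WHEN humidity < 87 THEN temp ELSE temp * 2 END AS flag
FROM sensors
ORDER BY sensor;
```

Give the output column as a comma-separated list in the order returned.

sensor=A: humidity < 17 OR battery > 23 → -28
sensor=B: humidity < 17 OR battery > 23 → -33
sensor=C: humidity < 17 OR battery > 23 → -32
sensor=E: humidity < 34 OR zone <> 'roof' → -11
sensor=G: humidity < 17 OR battery > 23 → 18
sensor=J: humidity < 17 OR battery > 23 → -38
sensor=L: humidity < 34 OR zone <> 'roof' → 12
sensor=N: humidity < 17 OR battery > 23 → -5
sensor=Q: humidity < 58 OR status = 'fail' → -1
sensor=R: humidity < 17 OR battery > 23 → -40
sensor=S: humidity < 34 OR zone <> 'roof' → 30
sensor=U: humidity < 17 OR battery > 23 → -43
sensor=W: humidity < 17 OR battery > 23 → 3
sensor=Y: humidity < 17 OR battery > 23 → 11

-28, -33, -32, -11, 18, -38, 12, -5, -1, -40, 30, -43, 3, 11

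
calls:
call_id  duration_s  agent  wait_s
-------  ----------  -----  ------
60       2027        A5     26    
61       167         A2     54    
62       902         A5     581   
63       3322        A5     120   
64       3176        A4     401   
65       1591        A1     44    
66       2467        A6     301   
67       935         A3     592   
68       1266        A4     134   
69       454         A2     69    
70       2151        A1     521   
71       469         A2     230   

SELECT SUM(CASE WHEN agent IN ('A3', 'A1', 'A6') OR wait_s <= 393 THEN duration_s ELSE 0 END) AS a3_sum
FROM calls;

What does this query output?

call_id=60: ✓ → 2027
call_id=61: ✓ → 167
call_id=62: ✗
call_id=63: ✓ → 3322
call_id=64: ✗
call_id=65: ✓ → 1591
call_id=66: ✓ → 2467
call_id=67: ✓ → 935
call_id=68: ✓ → 1266
call_id=69: ✓ → 454
call_id=70: ✓ → 2151
call_id=71: ✓ → 469
a3_sum = 2027 + 167 + 3322 + 1591 + 2467 + 935 + 1266 + 454 + 2151 + 469 = 14849

14849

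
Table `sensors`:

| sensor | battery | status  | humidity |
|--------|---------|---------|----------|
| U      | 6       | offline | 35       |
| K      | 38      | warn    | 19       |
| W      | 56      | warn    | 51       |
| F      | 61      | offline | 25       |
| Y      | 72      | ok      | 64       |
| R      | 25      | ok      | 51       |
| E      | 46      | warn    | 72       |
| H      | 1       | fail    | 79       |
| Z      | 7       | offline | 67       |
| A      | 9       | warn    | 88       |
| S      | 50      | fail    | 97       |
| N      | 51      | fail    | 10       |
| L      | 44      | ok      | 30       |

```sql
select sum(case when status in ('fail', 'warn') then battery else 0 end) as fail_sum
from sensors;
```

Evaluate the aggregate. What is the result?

sensor=U: ✗
sensor=K: ✓ → 38
sensor=W: ✓ → 56
sensor=F: ✗
sensor=Y: ✗
sensor=R: ✗
sensor=E: ✓ → 46
sensor=H: ✓ → 1
sensor=Z: ✗
sensor=A: ✓ → 9
sensor=S: ✓ → 50
sensor=N: ✓ → 51
sensor=L: ✗
fail_sum = 38 + 56 + 46 + 1 + 9 + 50 + 51 = 251

251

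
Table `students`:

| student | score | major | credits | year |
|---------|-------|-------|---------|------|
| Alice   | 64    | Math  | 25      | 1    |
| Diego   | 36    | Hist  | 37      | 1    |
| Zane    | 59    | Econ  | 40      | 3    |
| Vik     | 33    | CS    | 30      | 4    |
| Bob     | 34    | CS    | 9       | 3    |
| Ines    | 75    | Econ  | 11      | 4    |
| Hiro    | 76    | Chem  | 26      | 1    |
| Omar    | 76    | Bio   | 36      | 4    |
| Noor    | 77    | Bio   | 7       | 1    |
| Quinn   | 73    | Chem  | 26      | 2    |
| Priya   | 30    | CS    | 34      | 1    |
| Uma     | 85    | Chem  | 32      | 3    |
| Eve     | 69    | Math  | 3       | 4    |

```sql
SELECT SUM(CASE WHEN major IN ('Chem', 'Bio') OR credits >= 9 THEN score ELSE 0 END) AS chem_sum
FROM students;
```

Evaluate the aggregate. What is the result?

718

student=Alice: ✓ → 64
student=Diego: ✓ → 36
student=Zane: ✓ → 59
student=Vik: ✓ → 33
student=Bob: ✓ → 34
student=Ines: ✓ → 75
student=Hiro: ✓ → 76
student=Omar: ✓ → 76
student=Noor: ✓ → 77
student=Quinn: ✓ → 73
student=Priya: ✓ → 30
student=Uma: ✓ → 85
student=Eve: ✗
chem_sum = 64 + 36 + 59 + 33 + 34 + 75 + 76 + 76 + 77 + 73 + 30 + 85 = 718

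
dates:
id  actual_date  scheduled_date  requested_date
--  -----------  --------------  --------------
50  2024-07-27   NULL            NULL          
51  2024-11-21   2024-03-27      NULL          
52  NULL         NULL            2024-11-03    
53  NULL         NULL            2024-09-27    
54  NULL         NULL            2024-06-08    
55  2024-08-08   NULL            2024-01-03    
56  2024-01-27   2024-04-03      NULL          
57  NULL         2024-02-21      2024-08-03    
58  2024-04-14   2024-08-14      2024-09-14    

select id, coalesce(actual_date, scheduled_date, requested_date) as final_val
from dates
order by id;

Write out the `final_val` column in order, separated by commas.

2024-07-27, 2024-11-21, 2024-11-03, 2024-09-27, 2024-06-08, 2024-08-08, 2024-01-27, 2024-02-21, 2024-04-14

id=50: actual_date=2024-07-27 → 2024-07-27
id=51: actual_date=2024-11-21 → 2024-11-21
id=52: actual_date=NULL, scheduled_date=NULL, requested_date=2024-11-03 → 2024-11-03
id=53: actual_date=NULL, scheduled_date=NULL, requested_date=2024-09-27 → 2024-09-27
id=54: actual_date=NULL, scheduled_date=NULL, requested_date=2024-06-08 → 2024-06-08
id=55: actual_date=2024-08-08 → 2024-08-08
id=56: actual_date=2024-01-27 → 2024-01-27
id=57: actual_date=NULL, scheduled_date=2024-02-21 → 2024-02-21
id=58: actual_date=2024-04-14 → 2024-04-14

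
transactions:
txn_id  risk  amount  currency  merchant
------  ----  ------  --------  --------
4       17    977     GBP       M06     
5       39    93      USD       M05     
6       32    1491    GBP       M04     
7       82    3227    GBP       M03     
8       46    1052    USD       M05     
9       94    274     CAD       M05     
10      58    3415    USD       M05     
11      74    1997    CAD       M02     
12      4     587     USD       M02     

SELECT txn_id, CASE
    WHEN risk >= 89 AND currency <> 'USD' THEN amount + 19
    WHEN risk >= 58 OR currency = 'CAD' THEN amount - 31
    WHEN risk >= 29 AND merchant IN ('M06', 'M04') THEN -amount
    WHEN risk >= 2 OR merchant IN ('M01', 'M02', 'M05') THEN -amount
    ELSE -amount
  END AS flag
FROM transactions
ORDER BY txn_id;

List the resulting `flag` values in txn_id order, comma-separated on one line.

txn_id=4: risk >= 2 OR merchant IN ('M01', 'M02', 'M05') → -977
txn_id=5: risk >= 2 OR merchant IN ('M01', 'M02', 'M05') → -93
txn_id=6: risk >= 29 AND merchant IN ('M06', 'M04') → -1491
txn_id=7: risk >= 58 OR currency = 'CAD' → 3196
txn_id=8: risk >= 2 OR merchant IN ('M01', 'M02', 'M05') → -1052
txn_id=9: risk >= 89 AND currency <> 'USD' → 293
txn_id=10: risk >= 58 OR currency = 'CAD' → 3384
txn_id=11: risk >= 58 OR currency = 'CAD' → 1966
txn_id=12: risk >= 2 OR merchant IN ('M01', 'M02', 'M05') → -587

-977, -93, -1491, 3196, -1052, 293, 3384, 1966, -587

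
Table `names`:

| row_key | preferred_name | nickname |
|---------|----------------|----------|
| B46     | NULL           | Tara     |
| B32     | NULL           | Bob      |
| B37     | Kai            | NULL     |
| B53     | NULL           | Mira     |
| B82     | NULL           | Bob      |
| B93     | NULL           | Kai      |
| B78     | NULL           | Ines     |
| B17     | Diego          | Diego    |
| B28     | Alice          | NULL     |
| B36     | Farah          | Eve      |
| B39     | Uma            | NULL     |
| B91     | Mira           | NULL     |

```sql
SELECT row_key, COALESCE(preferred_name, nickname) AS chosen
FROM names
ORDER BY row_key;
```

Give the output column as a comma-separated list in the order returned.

row_key=B17: preferred_name=Diego → Diego
row_key=B28: preferred_name=Alice → Alice
row_key=B32: preferred_name=NULL, nickname=Bob → Bob
row_key=B36: preferred_name=Farah → Farah
row_key=B37: preferred_name=Kai → Kai
row_key=B39: preferred_name=Uma → Uma
row_key=B46: preferred_name=NULL, nickname=Tara → Tara
row_key=B53: preferred_name=NULL, nickname=Mira → Mira
row_key=B78: preferred_name=NULL, nickname=Ines → Ines
row_key=B82: preferred_name=NULL, nickname=Bob → Bob
row_key=B91: preferred_name=Mira → Mira
row_key=B93: preferred_name=NULL, nickname=Kai → Kai

Diego, Alice, Bob, Farah, Kai, Uma, Tara, Mira, Ines, Bob, Mira, Kai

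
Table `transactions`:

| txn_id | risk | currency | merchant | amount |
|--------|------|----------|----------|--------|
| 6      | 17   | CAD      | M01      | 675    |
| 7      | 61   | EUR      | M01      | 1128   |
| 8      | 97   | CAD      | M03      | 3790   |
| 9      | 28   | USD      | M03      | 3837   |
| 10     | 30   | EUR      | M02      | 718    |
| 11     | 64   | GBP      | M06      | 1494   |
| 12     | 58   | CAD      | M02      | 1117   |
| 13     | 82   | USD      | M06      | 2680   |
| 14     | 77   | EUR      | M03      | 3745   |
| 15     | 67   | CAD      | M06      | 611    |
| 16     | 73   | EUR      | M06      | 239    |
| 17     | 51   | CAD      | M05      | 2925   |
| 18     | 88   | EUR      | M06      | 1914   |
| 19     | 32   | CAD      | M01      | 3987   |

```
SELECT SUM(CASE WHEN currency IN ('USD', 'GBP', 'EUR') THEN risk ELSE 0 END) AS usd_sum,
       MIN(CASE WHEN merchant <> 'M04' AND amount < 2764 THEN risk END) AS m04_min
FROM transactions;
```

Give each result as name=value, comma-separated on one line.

[usd_sum: currency IN ('USD', 'GBP', 'EUR')]
txn_id=6: ✗
txn_id=7: ✓ → 61
txn_id=8: ✗
txn_id=9: ✓ → 28
txn_id=10: ✓ → 30
txn_id=11: ✓ → 64
txn_id=12: ✗
txn_id=13: ✓ → 82
txn_id=14: ✓ → 77
txn_id=15: ✗
txn_id=16: ✓ → 73
txn_id=17: ✗
txn_id=18: ✓ → 88
txn_id=19: ✗
usd_sum = 61 + 28 + 30 + 64 + 82 + 77 + 73 + 88 = 503
—
[m04_min: merchant <> 'M04' AND amount < 2764]
txn_id=6: ✓ → 17
txn_id=7: ✓ → 61
txn_id=8: ✗
txn_id=9: ✗
txn_id=10: ✓ → 30
txn_id=11: ✓ → 64
txn_id=12: ✓ → 58
txn_id=13: ✓ → 82
txn_id=14: ✗
txn_id=15: ✓ → 67
txn_id=16: ✓ → 73
txn_id=17: ✗
txn_id=18: ✓ → 88
txn_id=19: ✗
m04_min = MIN(17, 61, 30, 64, 58, 82, 67, 73, 88) = 17

usd_sum=503, m04_min=17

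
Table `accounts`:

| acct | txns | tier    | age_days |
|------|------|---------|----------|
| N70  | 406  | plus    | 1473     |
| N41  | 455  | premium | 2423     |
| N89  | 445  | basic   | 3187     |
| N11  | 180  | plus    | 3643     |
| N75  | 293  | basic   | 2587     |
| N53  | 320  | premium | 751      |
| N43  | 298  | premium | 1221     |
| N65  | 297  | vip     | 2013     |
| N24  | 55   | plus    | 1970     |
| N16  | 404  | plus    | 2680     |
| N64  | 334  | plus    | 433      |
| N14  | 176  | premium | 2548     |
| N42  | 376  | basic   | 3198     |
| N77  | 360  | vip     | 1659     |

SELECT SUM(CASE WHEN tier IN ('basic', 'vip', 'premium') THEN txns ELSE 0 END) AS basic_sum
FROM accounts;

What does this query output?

acct=N70: ✗
acct=N41: ✓ → 455
acct=N89: ✓ → 445
acct=N11: ✗
acct=N75: ✓ → 293
acct=N53: ✓ → 320
acct=N43: ✓ → 298
acct=N65: ✓ → 297
acct=N24: ✗
acct=N16: ✗
acct=N64: ✗
acct=N14: ✓ → 176
acct=N42: ✓ → 376
acct=N77: ✓ → 360
basic_sum = 455 + 445 + 293 + 320 + 298 + 297 + 176 + 376 + 360 = 3020

3020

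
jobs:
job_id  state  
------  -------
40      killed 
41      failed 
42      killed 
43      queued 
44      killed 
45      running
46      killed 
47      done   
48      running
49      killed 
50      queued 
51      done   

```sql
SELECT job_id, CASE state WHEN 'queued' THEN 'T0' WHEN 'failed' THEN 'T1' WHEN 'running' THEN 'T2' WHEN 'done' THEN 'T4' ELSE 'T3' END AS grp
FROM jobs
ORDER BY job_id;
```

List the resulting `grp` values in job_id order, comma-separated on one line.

job_id=40: ELSE → T3
job_id=41: state='failed' → T1
job_id=42: ELSE → T3
job_id=43: state='queued' → T0
job_id=44: ELSE → T3
job_id=45: state='running' → T2
job_id=46: ELSE → T3
job_id=47: state='done' → T4
job_id=48: state='running' → T2
job_id=49: ELSE → T3
job_id=50: state='queued' → T0
job_id=51: state='done' → T4

T3, T1, T3, T0, T3, T2, T3, T4, T2, T3, T0, T4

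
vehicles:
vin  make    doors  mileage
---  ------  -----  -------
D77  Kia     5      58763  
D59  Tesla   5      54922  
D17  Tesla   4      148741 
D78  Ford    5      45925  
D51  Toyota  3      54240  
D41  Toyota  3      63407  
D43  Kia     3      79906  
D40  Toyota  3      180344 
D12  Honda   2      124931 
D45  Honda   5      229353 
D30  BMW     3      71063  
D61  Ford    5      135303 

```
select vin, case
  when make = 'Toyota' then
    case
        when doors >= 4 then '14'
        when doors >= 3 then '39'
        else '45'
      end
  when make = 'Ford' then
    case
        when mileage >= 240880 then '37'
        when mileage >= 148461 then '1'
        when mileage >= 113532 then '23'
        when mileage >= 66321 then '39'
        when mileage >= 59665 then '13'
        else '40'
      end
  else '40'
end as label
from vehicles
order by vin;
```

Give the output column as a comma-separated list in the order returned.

40, 40, 40, 39, 39, 40, 40, 39, 40, 23, 40, 40

vin=D12: make='Honda' → outer ELSE → 40
vin=D17: make='Tesla' → outer ELSE → 40
vin=D30: make='BMW' → outer ELSE → 40
vin=D40: make='Toyota' → inner[doors >= 3] → 39
vin=D41: make='Toyota' → inner[doors >= 3] → 39
vin=D43: make='Kia' → outer ELSE → 40
vin=D45: make='Honda' → outer ELSE → 40
vin=D51: make='Toyota' → inner[doors >= 3] → 39
vin=D59: make='Tesla' → outer ELSE → 40
vin=D61: make='Ford' → inner[mileage >= 113532] → 23
vin=D77: make='Kia' → outer ELSE → 40
vin=D78: make='Ford' → inner[ELSE] → 40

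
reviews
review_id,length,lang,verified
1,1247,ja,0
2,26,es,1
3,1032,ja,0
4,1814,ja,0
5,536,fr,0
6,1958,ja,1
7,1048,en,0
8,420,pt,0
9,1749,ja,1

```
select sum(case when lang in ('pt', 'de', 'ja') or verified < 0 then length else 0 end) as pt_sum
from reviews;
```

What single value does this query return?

8220

review_id=1: ✓ → 1247
review_id=2: ✗
review_id=3: ✓ → 1032
review_id=4: ✓ → 1814
review_id=5: ✗
review_id=6: ✓ → 1958
review_id=7: ✗
review_id=8: ✓ → 420
review_id=9: ✓ → 1749
pt_sum = 1247 + 1032 + 1814 + 1958 + 420 + 1749 = 8220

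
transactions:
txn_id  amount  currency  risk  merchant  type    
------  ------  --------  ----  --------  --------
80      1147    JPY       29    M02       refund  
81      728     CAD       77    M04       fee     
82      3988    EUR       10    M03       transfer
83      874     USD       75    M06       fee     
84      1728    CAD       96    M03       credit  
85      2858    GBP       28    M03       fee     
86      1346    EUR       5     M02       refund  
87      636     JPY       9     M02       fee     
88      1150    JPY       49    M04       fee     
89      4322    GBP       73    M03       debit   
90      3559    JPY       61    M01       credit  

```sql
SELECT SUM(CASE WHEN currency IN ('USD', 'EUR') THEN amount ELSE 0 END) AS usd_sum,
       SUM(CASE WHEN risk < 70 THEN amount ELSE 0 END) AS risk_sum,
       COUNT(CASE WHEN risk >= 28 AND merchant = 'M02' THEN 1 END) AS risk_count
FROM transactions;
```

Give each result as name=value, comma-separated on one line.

usd_sum=6208, risk_sum=14684, risk_count=1

[usd_sum: currency IN ('USD', 'EUR')]
txn_id=80: ✗
txn_id=81: ✗
txn_id=82: ✓ → 3988
txn_id=83: ✓ → 874
txn_id=84: ✗
txn_id=85: ✗
txn_id=86: ✓ → 1346
txn_id=87: ✗
txn_id=88: ✗
txn_id=89: ✗
txn_id=90: ✗
usd_sum = 3988 + 874 + 1346 = 6208
—
[risk_sum: risk < 70]
txn_id=80: ✓ → 1147
txn_id=81: ✗
txn_id=82: ✓ → 3988
txn_id=83: ✗
txn_id=84: ✗
txn_id=85: ✓ → 2858
txn_id=86: ✓ → 1346
txn_id=87: ✓ → 636
txn_id=88: ✓ → 1150
txn_id=89: ✗
txn_id=90: ✓ → 3559
risk_sum = 1147 + 3988 + 2858 + 1346 + 636 + 1150 + 3559 = 14684
—
[risk_count: risk >= 28 AND merchant = 'M02']
txn_id=80: ✓ → 1
txn_id=81: ✗
txn_id=82: ✗
txn_id=83: ✗
txn_id=84: ✗
txn_id=85: ✗
txn_id=86: ✗
txn_id=87: ✗
txn_id=88: ✗
txn_id=89: ✗
txn_id=90: ✗
risk_count = COUNT(1) = 1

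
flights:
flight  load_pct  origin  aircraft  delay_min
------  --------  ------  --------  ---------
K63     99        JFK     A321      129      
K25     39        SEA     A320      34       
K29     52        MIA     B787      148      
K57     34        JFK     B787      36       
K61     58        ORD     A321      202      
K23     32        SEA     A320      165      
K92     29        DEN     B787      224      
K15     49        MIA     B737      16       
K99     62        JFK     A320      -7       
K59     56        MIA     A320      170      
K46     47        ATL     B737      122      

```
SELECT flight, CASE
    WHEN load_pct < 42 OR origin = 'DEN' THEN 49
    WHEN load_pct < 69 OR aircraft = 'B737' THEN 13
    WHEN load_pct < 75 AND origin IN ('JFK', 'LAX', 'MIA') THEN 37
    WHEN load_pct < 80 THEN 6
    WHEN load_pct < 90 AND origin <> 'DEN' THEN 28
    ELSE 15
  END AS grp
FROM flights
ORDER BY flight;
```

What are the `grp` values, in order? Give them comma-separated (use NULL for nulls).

flight=K15: load_pct < 69 OR aircraft = 'B737' → 13
flight=K23: load_pct < 42 OR origin = 'DEN' → 49
flight=K25: load_pct < 42 OR origin = 'DEN' → 49
flight=K29: load_pct < 69 OR aircraft = 'B737' → 13
flight=K46: load_pct < 69 OR aircraft = 'B737' → 13
flight=K57: load_pct < 42 OR origin = 'DEN' → 49
flight=K59: load_pct < 69 OR aircraft = 'B737' → 13
flight=K61: load_pct < 69 OR aircraft = 'B737' → 13
flight=K63: ELSE → 15
flight=K92: load_pct < 42 OR origin = 'DEN' → 49
flight=K99: load_pct < 69 OR aircraft = 'B737' → 13

13, 49, 49, 13, 13, 49, 13, 13, 15, 49, 13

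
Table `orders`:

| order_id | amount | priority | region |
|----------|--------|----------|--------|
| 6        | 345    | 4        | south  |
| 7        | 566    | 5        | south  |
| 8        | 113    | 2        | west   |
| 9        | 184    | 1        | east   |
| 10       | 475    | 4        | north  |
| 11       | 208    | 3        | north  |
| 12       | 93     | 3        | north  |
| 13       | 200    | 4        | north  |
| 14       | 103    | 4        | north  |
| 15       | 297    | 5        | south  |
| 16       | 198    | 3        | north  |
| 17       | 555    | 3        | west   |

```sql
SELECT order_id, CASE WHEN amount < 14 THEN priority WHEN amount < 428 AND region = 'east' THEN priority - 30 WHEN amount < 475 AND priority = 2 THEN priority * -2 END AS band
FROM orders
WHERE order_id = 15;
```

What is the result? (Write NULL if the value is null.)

order_id = 15: amount=297, priority=5, region=south.
amount < 14 → false
amount < 428 AND region = 'east' → false
amount < 475 AND priority = 2 → false
No WHEN matched and there is no ELSE, so the CASE yields NULL.

NULL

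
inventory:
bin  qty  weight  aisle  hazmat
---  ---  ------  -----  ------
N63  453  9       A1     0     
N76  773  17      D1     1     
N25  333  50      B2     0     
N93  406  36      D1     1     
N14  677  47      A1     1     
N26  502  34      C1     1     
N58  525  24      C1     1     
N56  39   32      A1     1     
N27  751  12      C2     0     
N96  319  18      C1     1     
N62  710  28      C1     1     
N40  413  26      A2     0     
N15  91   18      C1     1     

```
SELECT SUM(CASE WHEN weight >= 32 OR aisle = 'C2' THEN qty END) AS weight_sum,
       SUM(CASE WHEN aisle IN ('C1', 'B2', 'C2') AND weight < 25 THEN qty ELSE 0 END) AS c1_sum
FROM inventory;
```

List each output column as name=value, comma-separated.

weight_sum=2708, c1_sum=1686

[weight_sum: weight >= 32 OR aisle = 'C2']
bin=N63: ✗
bin=N76: ✗
bin=N25: ✓ → 333
bin=N93: ✓ → 406
bin=N14: ✓ → 677
bin=N26: ✓ → 502
bin=N58: ✗
bin=N56: ✓ → 39
bin=N27: ✓ → 751
bin=N96: ✗
bin=N62: ✗
bin=N40: ✗
bin=N15: ✗
weight_sum = 333 + 406 + 677 + 502 + 39 + 751 = 2708
—
[c1_sum: aisle IN ('C1', 'B2', 'C2') AND weight < 25]
bin=N63: ✗
bin=N76: ✗
bin=N25: ✗
bin=N93: ✗
bin=N14: ✗
bin=N26: ✗
bin=N58: ✓ → 525
bin=N56: ✗
bin=N27: ✓ → 751
bin=N96: ✓ → 319
bin=N62: ✗
bin=N40: ✗
bin=N15: ✓ → 91
c1_sum = 525 + 751 + 319 + 91 = 1686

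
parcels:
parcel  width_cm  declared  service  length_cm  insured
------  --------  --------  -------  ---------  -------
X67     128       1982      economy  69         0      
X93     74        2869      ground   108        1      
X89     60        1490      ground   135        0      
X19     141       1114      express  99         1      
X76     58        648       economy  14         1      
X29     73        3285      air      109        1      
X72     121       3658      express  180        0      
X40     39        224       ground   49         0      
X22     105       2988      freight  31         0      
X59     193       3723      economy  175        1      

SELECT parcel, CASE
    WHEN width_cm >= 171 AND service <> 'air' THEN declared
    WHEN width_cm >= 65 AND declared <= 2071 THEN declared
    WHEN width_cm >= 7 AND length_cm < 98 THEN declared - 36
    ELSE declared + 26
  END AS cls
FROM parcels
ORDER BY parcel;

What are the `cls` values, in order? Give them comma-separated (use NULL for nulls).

1114, 2952, 3311, 188, 3723, 1982, 3684, 612, 1516, 2895

parcel=X19: width_cm >= 65 AND declared <= 2071 → 1114
parcel=X22: width_cm >= 7 AND length_cm < 98 → 2952
parcel=X29: ELSE → 3311
parcel=X40: width_cm >= 7 AND length_cm < 98 → 188
parcel=X59: width_cm >= 171 AND service <> 'air' → 3723
parcel=X67: width_cm >= 65 AND declared <= 2071 → 1982
parcel=X72: ELSE → 3684
parcel=X76: width_cm >= 7 AND length_cm < 98 → 612
parcel=X89: ELSE → 1516
parcel=X93: ELSE → 2895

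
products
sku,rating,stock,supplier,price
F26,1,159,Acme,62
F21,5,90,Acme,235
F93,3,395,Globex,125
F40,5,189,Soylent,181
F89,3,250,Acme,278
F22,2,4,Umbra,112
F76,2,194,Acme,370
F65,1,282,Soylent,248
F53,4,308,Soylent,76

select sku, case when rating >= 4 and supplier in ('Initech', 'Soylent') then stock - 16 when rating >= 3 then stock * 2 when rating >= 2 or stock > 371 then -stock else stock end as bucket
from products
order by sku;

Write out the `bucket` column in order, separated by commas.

sku=F21: rating >= 3 → 180
sku=F22: rating >= 2 or stock > 371 → -4
sku=F26: ELSE → 159
sku=F40: rating >= 4 and supplier in ('Initech', 'Soylent') → 173
sku=F53: rating >= 4 and supplier in ('Initech', 'Soylent') → 292
sku=F65: ELSE → 282
sku=F76: rating >= 2 or stock > 371 → -194
sku=F89: rating >= 3 → 500
sku=F93: rating >= 3 → 790

180, -4, 159, 173, 292, 282, -194, 500, 790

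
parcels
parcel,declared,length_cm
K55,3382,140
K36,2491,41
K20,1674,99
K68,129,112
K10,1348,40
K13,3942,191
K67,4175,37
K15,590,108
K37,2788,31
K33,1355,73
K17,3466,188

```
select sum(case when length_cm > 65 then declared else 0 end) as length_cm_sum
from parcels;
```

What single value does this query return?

parcel=K55: ✓ → 3382
parcel=K36: ✗
parcel=K20: ✓ → 1674
parcel=K68: ✓ → 129
parcel=K10: ✗
parcel=K13: ✓ → 3942
parcel=K67: ✗
parcel=K15: ✓ → 590
parcel=K37: ✗
parcel=K33: ✓ → 1355
parcel=K17: ✓ → 3466
length_cm_sum = 3382 + 1674 + 129 + 3942 + 590 + 1355 + 3466 = 14538

14538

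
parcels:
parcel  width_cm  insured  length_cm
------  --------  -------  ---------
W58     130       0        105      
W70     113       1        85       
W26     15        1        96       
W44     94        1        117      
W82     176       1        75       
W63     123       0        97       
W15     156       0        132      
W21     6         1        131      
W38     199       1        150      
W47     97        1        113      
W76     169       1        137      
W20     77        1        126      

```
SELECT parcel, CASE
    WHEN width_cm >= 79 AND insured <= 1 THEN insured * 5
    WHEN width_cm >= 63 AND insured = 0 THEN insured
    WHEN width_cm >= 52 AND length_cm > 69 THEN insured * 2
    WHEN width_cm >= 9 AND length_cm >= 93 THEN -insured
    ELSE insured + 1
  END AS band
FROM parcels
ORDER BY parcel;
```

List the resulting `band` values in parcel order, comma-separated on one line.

parcel=W15: width_cm >= 79 AND insured <= 1 → 0
parcel=W20: width_cm >= 52 AND length_cm > 69 → 2
parcel=W21: ELSE → 2
parcel=W26: width_cm >= 9 AND length_cm >= 93 → -1
parcel=W38: width_cm >= 79 AND insured <= 1 → 5
parcel=W44: width_cm >= 79 AND insured <= 1 → 5
parcel=W47: width_cm >= 79 AND insured <= 1 → 5
parcel=W58: width_cm >= 79 AND insured <= 1 → 0
parcel=W63: width_cm >= 79 AND insured <= 1 → 0
parcel=W70: width_cm >= 79 AND insured <= 1 → 5
parcel=W76: width_cm >= 79 AND insured <= 1 → 5
parcel=W82: width_cm >= 79 AND insured <= 1 → 5

0, 2, 2, -1, 5, 5, 5, 0, 0, 5, 5, 5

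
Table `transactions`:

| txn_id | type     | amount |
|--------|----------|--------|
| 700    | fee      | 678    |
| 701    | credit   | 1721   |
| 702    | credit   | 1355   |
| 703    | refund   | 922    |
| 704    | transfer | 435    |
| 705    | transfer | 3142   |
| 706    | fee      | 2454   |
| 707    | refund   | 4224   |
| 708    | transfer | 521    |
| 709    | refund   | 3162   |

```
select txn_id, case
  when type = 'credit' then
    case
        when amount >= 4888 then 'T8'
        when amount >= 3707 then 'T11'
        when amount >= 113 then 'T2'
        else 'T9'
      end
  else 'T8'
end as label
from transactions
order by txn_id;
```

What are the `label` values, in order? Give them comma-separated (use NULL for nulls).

T8, T2, T2, T8, T8, T8, T8, T8, T8, T8

txn_id=700: type='fee' → outer ELSE → T8
txn_id=701: type='credit' → inner[amount >= 113] → T2
txn_id=702: type='credit' → inner[amount >= 113] → T2
txn_id=703: type='refund' → outer ELSE → T8
txn_id=704: type='transfer' → outer ELSE → T8
txn_id=705: type='transfer' → outer ELSE → T8
txn_id=706: type='fee' → outer ELSE → T8
txn_id=707: type='refund' → outer ELSE → T8
txn_id=708: type='transfer' → outer ELSE → T8
txn_id=709: type='refund' → outer ELSE → T8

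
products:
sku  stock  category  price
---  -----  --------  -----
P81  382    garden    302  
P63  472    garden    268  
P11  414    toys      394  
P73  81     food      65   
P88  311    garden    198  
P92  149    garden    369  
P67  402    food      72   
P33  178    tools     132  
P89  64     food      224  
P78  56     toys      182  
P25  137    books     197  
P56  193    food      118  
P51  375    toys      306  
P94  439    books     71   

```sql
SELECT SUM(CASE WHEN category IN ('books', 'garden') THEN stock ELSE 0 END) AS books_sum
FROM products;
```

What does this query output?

sku=P81: ✓ → 382
sku=P63: ✓ → 472
sku=P11: ✗
sku=P73: ✗
sku=P88: ✓ → 311
sku=P92: ✓ → 149
sku=P67: ✗
sku=P33: ✗
sku=P89: ✗
sku=P78: ✗
sku=P25: ✓ → 137
sku=P56: ✗
sku=P51: ✗
sku=P94: ✓ → 439
books_sum = 382 + 472 + 311 + 149 + 137 + 439 = 1890

1890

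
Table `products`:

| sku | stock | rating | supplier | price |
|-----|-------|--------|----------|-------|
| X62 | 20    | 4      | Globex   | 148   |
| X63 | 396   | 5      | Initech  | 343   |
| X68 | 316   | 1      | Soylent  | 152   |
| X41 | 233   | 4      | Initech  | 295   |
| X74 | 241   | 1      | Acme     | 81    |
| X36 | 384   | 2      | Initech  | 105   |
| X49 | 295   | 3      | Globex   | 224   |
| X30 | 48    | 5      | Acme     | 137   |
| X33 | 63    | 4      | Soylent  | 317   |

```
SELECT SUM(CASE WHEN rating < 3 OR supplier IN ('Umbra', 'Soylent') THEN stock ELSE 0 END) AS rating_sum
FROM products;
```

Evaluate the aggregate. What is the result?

sku=X62: ✗
sku=X63: ✗
sku=X68: ✓ → 316
sku=X41: ✗
sku=X74: ✓ → 241
sku=X36: ✓ → 384
sku=X49: ✗
sku=X30: ✗
sku=X33: ✓ → 63
rating_sum = 316 + 241 + 384 + 63 = 1004

1004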